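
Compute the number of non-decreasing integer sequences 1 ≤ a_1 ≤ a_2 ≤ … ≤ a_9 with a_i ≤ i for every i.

4862

Weakly increasing sequences with a_i ≤ i biject with Dyck paths of semilength 9, so there are C_9.
C_9 = C(18,9)/10 = 48620/10 = 4862.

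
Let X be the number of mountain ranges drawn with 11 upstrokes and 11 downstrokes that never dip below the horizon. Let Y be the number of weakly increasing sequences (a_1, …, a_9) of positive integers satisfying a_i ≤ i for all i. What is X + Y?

Paths of 11 up- and 11 down-steps that never dip below the axis are Dyck paths; their count is C_11. So X = C_11 = 58786.
Such sub-staircase sequences of length n are counted by C_n; here n = 9. So Y = C_9 = 4862.
X + Y = 58786 + 4862 = 63648.

63648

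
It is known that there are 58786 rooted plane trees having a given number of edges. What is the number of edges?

Rooted ordered trees with n edges are counted by C_n, and C_11 = 58786.

11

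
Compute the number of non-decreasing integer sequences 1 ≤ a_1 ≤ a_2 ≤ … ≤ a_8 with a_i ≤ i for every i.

1430

Such sub-staircase sequences of length n are counted by C_n; here n = 8.
C_8 = C(16,8)/9 = 12870/9 = 1430.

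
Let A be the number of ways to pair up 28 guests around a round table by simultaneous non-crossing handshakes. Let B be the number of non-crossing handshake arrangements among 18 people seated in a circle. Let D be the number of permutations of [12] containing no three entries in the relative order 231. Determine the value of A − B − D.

Non-crossing handshake pairings of 2n people are counted by C_n; 28 people gives n = 14. So A = C_14 = 2674440.
With 18 = 2·9 people, non-crossing handshake pairings are non-crossing perfect matchings on a circle, counted by C_9. So B = C_9 = 4862.
Permutations of [n] avoiding any single length-3 pattern are counted by C_n; here n = 12. So D = C_12 = 208012.
A − B − D = 2674440 − 4862 − 208012 = 2461566.

2461566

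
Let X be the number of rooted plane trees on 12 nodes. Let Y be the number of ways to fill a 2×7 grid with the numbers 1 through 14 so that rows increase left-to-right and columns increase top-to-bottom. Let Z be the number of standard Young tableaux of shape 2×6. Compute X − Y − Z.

58225

Rooted ordered (plane) trees on m nodes have m−1 edges and are counted by C_{m−1}; m = 12 gives C_11. So X = C_11 = 58786.
Standard Young tableaux of shape 2×n are counted by C_n; here n = 7. So Y = C_7 = 429.
Standard Young tableaux of shape 2×n are counted by C_n; here n = 6. So Z = C_6 = 132.
X − Y − Z = 58786 − 429 − 132 = 58225.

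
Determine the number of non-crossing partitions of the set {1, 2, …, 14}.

Non-crossing partitions of an n-element set are counted by C_n; here n = 14.
C_14 = C_13 · 2(2·13+1)/(13+2) = 742900 · 54/15 = 2674440.

2674440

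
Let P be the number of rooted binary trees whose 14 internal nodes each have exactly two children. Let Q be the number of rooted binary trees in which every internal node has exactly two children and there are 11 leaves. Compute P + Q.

2691236

The number of full binary trees on 14 internal nodes is the Catalan number C_14. So P = C_14 = 2674440.
A full binary tree with L leaves has L−1 internal nodes and is counted by C_{L−1}; L = 11 gives C_10. So Q = C_10 = 16796.
P + Q = 2674440 + 16796 = 2691236.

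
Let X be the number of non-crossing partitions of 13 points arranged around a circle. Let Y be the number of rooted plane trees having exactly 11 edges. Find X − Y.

684114

The non-crossing partitions of [13] form a lattice of size C_13. So X = C_13 = 742900.
A rooted plane tree with 11 edges has 12 nodes, and the count is C_11. So Y = C_11 = 58786.
X − Y = 742900 − 58786 = 684114.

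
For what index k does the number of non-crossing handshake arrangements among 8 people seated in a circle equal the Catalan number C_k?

4

Non-crossing handshake pairings of 2n people are counted by C_n; 8 people gives n = 4.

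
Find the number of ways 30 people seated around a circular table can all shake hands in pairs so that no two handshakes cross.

9694845

With 30 = 2·15 people, non-crossing handshake pairings are non-crossing perfect matchings on a circle, counted by C_15.
C_15 = C(30,15)/16 = 155117520/16 = 9694845.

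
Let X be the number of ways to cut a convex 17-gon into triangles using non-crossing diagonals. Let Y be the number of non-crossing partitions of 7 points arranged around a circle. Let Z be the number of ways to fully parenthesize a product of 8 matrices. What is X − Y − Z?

9693987

Triangulations of a convex m-gon are counted by C_{m−2}; with m = 17 this is C_15. So X = C_15 = 9694845.
The non-crossing partitions of [7] form a lattice of size C_7. So Y = C_7 = 429.
Ways to associate a product of 8 factors correspond to binary trees on 8 leaves, so the count is C_7. So Z = C_7 = 429.
X − Y − Z = 9694845 − 429 − 429 = 9693987.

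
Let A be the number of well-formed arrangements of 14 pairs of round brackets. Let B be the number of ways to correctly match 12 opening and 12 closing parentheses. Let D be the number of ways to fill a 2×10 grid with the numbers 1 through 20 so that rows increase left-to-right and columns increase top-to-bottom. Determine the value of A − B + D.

A balanced arrangement of 14 bracket pairs is a Dyck word of semilength 14, so the count is C_14. So A = C_14 = 2674440.
Balanced strings of n pairs of brackets are counted by C_n; here n = 12. So B = C_12 = 208012.
By the hook-length formula (or a Dyck-path bijection), SYT of shape 2×10 number C_10. So D = C_10 = 16796.
A − B + D = 2674440 − 208012 + 16796 = 2483224.

2483224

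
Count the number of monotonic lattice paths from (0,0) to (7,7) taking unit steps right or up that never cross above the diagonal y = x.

Sub-diagonal monotone paths from (0,0) to (7,7) biject with Dyck paths of semilength 7, giving C_7.
C_7 = C_6 · 2(2·6+1)/(6+2) = 132 · 26/8 = 429.

429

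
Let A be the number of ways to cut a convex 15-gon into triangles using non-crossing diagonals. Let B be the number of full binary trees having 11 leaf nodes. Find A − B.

Triangulations of a convex m-gon are counted by C_{m−2}; with m = 15 this is C_13. So A = C_13 = 742900.
A full binary tree with L leaves has L−1 internal nodes and is counted by C_{L−1}; L = 11 gives C_10. So B = C_10 = 16796.
A − B = 742900 − 16796 = 726104.

726104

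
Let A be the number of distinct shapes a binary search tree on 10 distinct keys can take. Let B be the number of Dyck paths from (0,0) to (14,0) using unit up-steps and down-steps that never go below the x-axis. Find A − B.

16367

Rooted binary trees with 10 nodes (each child slot possibly empty) number C_10. So A = C_10 = 16796.
A Dyck path with 7 up-steps and 7 down-steps has semilength 7, so there are C_7 of them. So B = C_7 = 429.
A − B = 16796 − 429 = 16367.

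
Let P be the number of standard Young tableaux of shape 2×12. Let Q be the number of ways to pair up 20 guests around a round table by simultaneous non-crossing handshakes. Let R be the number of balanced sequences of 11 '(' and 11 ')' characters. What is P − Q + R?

By the hook-length formula (or a Dyck-path bijection), SYT of shape 2×12 number C_12. So P = C_12 = 208012.
Non-crossing handshake pairings of 2n people are counted by C_n; 20 people gives n = 10. So Q = C_10 = 16796.
Balanced strings of n pairs of brackets are counted by C_n; here n = 11. So R = C_11 = 58786.
P − Q + R = 208012 − 16796 + 58786 = 250002.

250002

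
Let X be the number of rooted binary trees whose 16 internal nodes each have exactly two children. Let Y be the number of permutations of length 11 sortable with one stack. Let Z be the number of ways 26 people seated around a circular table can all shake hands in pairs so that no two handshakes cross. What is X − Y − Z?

Full binary trees with n internal nodes are counted by C_n; here n = 16. So X = C_16 = 35357670.
Stack-sortable permutations are exactly the 231-avoiding ones, counted by C_n; here n = 11. So Y = C_11 = 58786.
With 26 = 2·13 people, non-crossing handshake pairings are non-crossing perfect matchings on a circle, counted by C_13. So Z = C_13 = 742900.
X − Y − Z = 35357670 − 58786 − 742900 = 34555984.

34555984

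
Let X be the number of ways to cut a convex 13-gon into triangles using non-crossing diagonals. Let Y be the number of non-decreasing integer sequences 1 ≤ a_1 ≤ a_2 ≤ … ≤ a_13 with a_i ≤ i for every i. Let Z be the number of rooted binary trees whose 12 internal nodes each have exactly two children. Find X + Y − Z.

593674

A convex 13-gon is triangulated into 11 triangles, and the number of such triangulations is the Catalan number C_{13−2} = C_11. So X = C_11 = 58786.
Weakly increasing sequences with a_i ≤ i biject with Dyck paths of semilength 13, so there are C_13. So Y = C_13 = 742900.
The number of full binary trees on 12 internal nodes is the Catalan number C_12. So Z = C_12 = 208012.
X + Y − Z = 58786 + 742900 − 208012 = 593674.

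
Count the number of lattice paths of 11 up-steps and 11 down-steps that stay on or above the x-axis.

58786

Paths of 11 up- and 11 down-steps that never dip below the axis are Dyck paths; their count is C_11.
C_11 = C_10 · 2(2·10+1)/(10+2) = 16796 · 42/12 = 58786.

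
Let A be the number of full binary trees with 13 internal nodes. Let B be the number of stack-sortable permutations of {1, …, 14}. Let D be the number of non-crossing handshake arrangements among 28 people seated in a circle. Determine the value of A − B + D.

Full binary trees with n internal nodes are counted by C_n; here n = 13. So A = C_13 = 742900.
Stack-sortable permutations are exactly the 231-avoiding ones, counted by C_n; here n = 14. So B = C_14 = 2674440.
Non-crossing handshake pairings of 2n people are counted by C_n; 28 people gives n = 14. So D = C_14 = 2674440.
A − B + D = 742900 − 2674440 + 2674440 = 742900.

742900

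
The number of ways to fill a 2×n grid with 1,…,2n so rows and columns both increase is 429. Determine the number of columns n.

7

Standard Young tableaux of shape 2×n are counted by C_n. The Catalan number equal to 429 is C_7.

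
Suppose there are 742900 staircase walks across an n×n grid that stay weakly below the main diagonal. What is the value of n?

Such diagonal-avoiding paths in an n×n grid are counted by C_n. The Catalan number equal to 742900 is C_13.

13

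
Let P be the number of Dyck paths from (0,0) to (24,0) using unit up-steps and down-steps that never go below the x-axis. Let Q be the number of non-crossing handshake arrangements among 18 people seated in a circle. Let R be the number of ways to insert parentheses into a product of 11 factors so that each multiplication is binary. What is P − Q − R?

186354

A Dyck path with 12 up-steps and 12 down-steps has semilength 12, so there are C_12 of them. So P = C_12 = 208012.
Non-crossing handshake pairings of 2n people are counted by C_n; 18 people gives n = 9. So Q = C_9 = 4862.
Parenthesizations of m factors correspond to full binary trees with m leaves, counted by C_{m−1}; m = 11 gives C_10. So R = C_10 = 16796.
P − Q − R = 208012 − 4862 − 16796 = 186354.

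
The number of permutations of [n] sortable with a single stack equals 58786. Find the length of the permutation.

Stack-sortable permutations of [n] are counted by C_n. The Catalan number equal to 58786 is C_11.

11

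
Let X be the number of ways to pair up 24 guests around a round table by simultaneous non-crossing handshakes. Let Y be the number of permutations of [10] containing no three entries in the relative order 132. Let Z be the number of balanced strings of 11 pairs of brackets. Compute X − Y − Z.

132430

Non-crossing handshake pairings of 2n people are counted by C_n; 24 people gives n = 12. So X = C_12 = 208012.
For any fixed pattern of length 3, the pattern-avoiding permutations of [10] number C_10. So Y = C_10 = 16796.
With 11 pairs the number of balanced bracket strings is the Catalan number C_11. So Z = C_11 = 58786.
X − Y − Z = 208012 − 16796 − 58786 = 132430.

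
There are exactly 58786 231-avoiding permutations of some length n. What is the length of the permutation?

11

Permutations of [n] avoiding a fixed length-3 pattern are counted by C_n; 58786 = C_11.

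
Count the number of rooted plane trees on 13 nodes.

A rooted plane tree on 13 nodes has 12 edges, and such trees are counted by C_12.
C_12 = 208012.

208012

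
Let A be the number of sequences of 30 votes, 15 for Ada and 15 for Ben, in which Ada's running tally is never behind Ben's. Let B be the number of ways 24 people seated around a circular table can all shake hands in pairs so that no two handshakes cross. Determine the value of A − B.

Reading a vote for the leader as '(' and for the other as ')' turns such a sequence into a balanced string of 15 pairs, so the count is C_15. So A = C_15 = 9694845.
Non-crossing handshake pairings of 2n people are counted by C_n; 24 people gives n = 12. So B = C_12 = 208012.
A − B = 9694845 − 208012 = 9486833.

9486833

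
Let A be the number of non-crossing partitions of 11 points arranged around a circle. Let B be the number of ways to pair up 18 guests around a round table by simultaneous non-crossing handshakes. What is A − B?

53924

The non-crossing partitions of [11] form a lattice of size C_11. So A = C_11 = 58786.
With 18 = 2·9 people, non-crossing handshake pairings are non-crossing perfect matchings on a circle, counted by C_9. So B = C_9 = 4862.
A − B = 58786 − 4862 = 53924.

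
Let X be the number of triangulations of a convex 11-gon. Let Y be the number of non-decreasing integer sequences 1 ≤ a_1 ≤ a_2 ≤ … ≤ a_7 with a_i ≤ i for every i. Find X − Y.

4433

Triangulations of a convex m-gon are counted by C_{m−2}; with m = 11 this is C_9. So X = C_9 = 4862.
Weakly increasing sequences with a_i ≤ i biject with Dyck paths of semilength 7, so there are C_7. So Y = C_7 = 429.
X − Y = 4862 − 429 = 4433.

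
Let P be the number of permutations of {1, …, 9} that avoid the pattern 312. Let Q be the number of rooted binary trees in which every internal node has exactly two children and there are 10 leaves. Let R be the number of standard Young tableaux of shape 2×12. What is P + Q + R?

Permutations of [n] avoiding any single length-3 pattern are counted by C_n; here n = 9. So P = C_9 = 4862.
A full binary tree with L leaves has L−1 internal nodes and is counted by C_{L−1}; L = 10 gives C_9. So Q = C_9 = 4862.
Standard Young tableaux of shape 2×n are counted by C_n; here n = 12. So R = C_12 = 208012.
P + Q + R = 4862 + 4862 + 208012 = 217736.

217736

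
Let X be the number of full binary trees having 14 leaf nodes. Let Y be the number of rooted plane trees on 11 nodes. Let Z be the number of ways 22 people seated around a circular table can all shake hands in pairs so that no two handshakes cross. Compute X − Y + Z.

784890

A full binary tree with L leaves has L−1 internal nodes and is counted by C_{L−1}; L = 14 gives C_13. So X = C_13 = 742900.
Rooted ordered (plane) trees on m nodes have m−1 edges and are counted by C_{m−1}; m = 11 gives C_10. So Y = C_10 = 16796.
Non-crossing handshake pairings of 2n people are counted by C_n; 22 people gives n = 11. So Z = C_11 = 58786.
X − Y + Z = 742900 − 16796 + 58786 = 784890.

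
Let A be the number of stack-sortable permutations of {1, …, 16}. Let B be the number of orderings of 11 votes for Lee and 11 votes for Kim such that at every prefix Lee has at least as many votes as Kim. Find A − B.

35298884

Stack-sortable permutations are exactly the 231-avoiding ones, counted by C_n; here n = 16. So A = C_16 = 35357670.
Ballot sequences with n votes each where one side never trails are Dyck words, counted by C_n; here n = 11. So B = C_11 = 58786.
A − B = 35357670 − 58786 = 35298884.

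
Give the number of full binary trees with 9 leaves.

1430

Full binary trees with 9 leaves have 9−1 = 8 internal nodes, so there are C_8 of them.
C_8 = C_7 · 2(2·7+1)/(7+2) = 429 · 30/9 = 1430.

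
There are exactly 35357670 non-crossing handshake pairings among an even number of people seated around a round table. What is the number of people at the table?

32

Non-crossing handshake pairings of 2n people are counted by C_n. The Catalan number equal to 35357670 is C_16.
So n = 16, and there are 2n = 32 people.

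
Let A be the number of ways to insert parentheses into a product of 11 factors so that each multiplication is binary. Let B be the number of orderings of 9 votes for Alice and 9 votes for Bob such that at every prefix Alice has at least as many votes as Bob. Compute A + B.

21658

Parenthesizations of m factors correspond to full binary trees with m leaves, counted by C_{m−1}; m = 11 gives C_10. So A = C_10 = 16796.
Reading a vote for the leader as '(' and for the other as ')' turns such a sequence into a balanced string of 9 pairs, so the count is C_9. So B = C_9 = 4862.
A + B = 16796 + 4862 = 21658.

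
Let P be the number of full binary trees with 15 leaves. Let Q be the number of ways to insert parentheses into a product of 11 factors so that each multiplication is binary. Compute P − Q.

A full binary tree with L leaves has L−1 internal nodes and is counted by C_{L−1}; L = 15 gives C_14. So P = C_14 = 2674440.
Parenthesizations of m factors correspond to full binary trees with m leaves, counted by C_{m−1}; m = 11 gives C_10. So Q = C_10 = 16796.
P − Q = 2674440 − 16796 = 2657644.

2657644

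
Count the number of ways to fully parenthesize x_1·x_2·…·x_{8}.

429

Bracketing 8 factors into binary products is counted by C_{8−1} = C_7.
C_7 = 429.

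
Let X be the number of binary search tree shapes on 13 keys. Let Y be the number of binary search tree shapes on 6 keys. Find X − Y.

Binary trees (left/right distinguished) on n nodes are counted by C_n; here n = 13. So X = C_13 = 742900.
Rooted binary trees with 6 nodes (each child slot possibly empty) number C_6. So Y = C_6 = 132.
X − Y = 742900 − 132 = 742768.

742768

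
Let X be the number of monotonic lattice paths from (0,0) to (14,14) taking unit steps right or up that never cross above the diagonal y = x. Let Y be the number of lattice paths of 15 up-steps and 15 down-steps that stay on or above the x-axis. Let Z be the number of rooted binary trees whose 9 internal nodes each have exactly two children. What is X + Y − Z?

Sub-diagonal monotone paths from (0,0) to (14,14) biject with Dyck paths of semilength 14, giving C_14. So X = C_14 = 2674440.
A Dyck path with 15 up-steps and 15 down-steps has semilength 15, so there are C_15 of them. So Y = C_15 = 9694845.
Full binary trees with n internal nodes are counted by C_n; here n = 9. So Z = C_9 = 4862.
X + Y − Z = 2674440 + 9694845 − 4862 = 12364423.

12364423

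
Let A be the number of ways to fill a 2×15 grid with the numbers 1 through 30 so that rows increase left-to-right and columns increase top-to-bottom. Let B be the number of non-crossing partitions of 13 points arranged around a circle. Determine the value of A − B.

Standard Young tableaux of shape 2×n are counted by C_n; here n = 15. So A = C_15 = 9694845.
The non-crossing partitions of [13] form a lattice of size C_13. So B = C_13 = 742900.
A − B = 9694845 − 742900 = 8951945.

8951945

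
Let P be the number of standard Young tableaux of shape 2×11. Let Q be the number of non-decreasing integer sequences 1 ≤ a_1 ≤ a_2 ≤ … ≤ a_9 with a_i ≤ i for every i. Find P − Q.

Standard Young tableaux of shape 2×n are counted by C_n; here n = 11. So P = C_11 = 58786.
Weakly increasing sequences with a_i ≤ i biject with Dyck paths of semilength 9, so there are C_9. So Q = C_9 = 4862.
P − Q = 58786 − 4862 = 53924.

53924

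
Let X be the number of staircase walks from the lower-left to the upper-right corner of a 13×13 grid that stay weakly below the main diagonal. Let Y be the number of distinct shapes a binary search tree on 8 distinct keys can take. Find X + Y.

744330

Monotone paths in an n×n grid that stay weakly below the diagonal are counted by C_n; here n = 13. So X = C_13 = 742900.
Rooted binary trees with 8 nodes (each child slot possibly empty) number C_8. So Y = C_8 = 1430.
X + Y = 742900 + 1430 = 744330.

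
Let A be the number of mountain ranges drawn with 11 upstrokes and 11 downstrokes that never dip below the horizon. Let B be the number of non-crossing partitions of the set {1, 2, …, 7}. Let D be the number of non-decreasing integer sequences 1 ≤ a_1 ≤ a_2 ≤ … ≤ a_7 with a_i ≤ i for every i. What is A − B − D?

A Dyck path with 11 up-steps and 11 down-steps has semilength 11, so there are C_11 of them. So A = C_11 = 58786.
Non-crossing partitions of an n-element set are counted by C_n; here n = 7. So B = C_7 = 429.
Such sub-staircase sequences of length n are counted by C_n; here n = 7. So D = C_7 = 429.
A − B − D = 58786 − 429 − 429 = 57928.

57928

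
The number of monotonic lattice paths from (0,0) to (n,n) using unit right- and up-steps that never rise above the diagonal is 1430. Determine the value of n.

8

Such diagonal-avoiding paths in an n×n grid are counted by C_n; 1430 = C_8.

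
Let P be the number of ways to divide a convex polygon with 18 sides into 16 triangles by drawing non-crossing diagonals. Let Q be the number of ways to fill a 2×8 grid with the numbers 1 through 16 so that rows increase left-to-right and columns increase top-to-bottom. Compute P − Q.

35356240

A convex 18-gon is triangulated into 16 triangles, and the number of such triangulations is the Catalan number C_{18−2} = C_16. So P = C_16 = 35357670.
Standard Young tableaux of shape 2×n are counted by C_n; here n = 8. So Q = C_8 = 1430.
P − Q = 35357670 − 1430 = 35356240.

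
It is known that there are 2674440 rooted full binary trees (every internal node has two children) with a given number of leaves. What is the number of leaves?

15

Full binary trees with L leaves are counted by C_{L−1}, and C_14 = 2674440.
So the index is 14, and the number of leaves is 14 + 1 = 15.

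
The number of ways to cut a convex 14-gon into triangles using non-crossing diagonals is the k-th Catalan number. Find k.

The number of triangulations of a 14-gon is the Catalan number C_12 (index = sides − 2).

12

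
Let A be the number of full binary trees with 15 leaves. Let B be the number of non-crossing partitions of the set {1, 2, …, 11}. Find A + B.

2733226

A full binary tree with L leaves has L−1 internal nodes and is counted by C_{L−1}; L = 15 gives C_14. So A = C_14 = 2674440.
The non-crossing partitions of [11] form a lattice of size C_11. So B = C_11 = 58786.
A + B = 2674440 + 58786 = 2733226.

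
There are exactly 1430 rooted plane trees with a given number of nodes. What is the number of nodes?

9

Rooted ordered trees on m nodes are counted by C_{m−1}; 1430 = C_8.
So the index is 8, and the number of nodes is 8 + 1 = 9.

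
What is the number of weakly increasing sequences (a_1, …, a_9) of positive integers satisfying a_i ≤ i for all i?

Weakly increasing sequences with a_i ≤ i biject with Dyck paths of semilength 9, so there are C_9.
C_9 = 4862.

4862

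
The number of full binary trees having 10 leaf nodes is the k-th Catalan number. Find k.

A full binary tree with L leaves has L−1 internal nodes and is counted by C_{L−1}; L = 10 gives C_9.

9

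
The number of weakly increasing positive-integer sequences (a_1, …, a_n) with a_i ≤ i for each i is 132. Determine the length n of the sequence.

6

Such sub-staircase sequences of length n are counted by C_n. Since C_6 = 132, the index is 6.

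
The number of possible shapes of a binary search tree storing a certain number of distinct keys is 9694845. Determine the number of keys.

15

Binary search tree shapes on n keys are counted by C_n; 9694845 = C_15.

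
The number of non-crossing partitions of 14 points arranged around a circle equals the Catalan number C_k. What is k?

The non-crossing partitions of [14] form a lattice of size C_14.

14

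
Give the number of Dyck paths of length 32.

35357670

Paths of 16 up- and 16 down-steps that never dip below the axis are Dyck paths; their count is C_16.
C_16 = C(32,16)/17 = 601080390/17 = 35357670.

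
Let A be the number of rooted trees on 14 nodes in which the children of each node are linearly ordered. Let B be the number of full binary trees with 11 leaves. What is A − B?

726104

A rooted plane tree on 14 nodes has 13 edges, and such trees are counted by C_13. So A = C_13 = 742900.
A full binary tree with L leaves has L−1 internal nodes and is counted by C_{L−1}; L = 11 gives C_10. So B = C_10 = 16796.
A − B = 742900 − 16796 = 726104.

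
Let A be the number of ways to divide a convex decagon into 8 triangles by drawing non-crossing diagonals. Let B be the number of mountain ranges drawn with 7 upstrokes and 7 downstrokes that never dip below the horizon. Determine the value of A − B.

A convex 10-gon is triangulated into 8 triangles, and the number of such triangulations is the Catalan number C_{10−2} = C_8. So A = C_8 = 1430.
Paths of 7 up- and 7 down-steps that never dip below the axis are Dyck paths; their count is C_7. So B = C_7 = 429.
A − B = 1430 − 429 = 1001.

1001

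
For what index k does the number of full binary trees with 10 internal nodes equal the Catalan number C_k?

10

Full binary trees with n internal nodes are counted by C_n; here n = 10.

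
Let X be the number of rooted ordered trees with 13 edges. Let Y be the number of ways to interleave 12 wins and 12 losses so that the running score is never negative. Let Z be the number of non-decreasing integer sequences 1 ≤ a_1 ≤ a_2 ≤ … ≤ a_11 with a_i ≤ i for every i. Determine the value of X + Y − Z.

Rooted ordered trees with n edges are counted by C_n; here n = 13. So X = C_13 = 742900.
Ballot sequences with n votes each where one side never trails are Dyck words, counted by C_n; here n = 12. So Y = C_12 = 208012.
Such sub-staircase sequences of length n are counted by C_n; here n = 11. So Z = C_11 = 58786.
X + Y − Z = 742900 + 208012 − 58786 = 892126.

892126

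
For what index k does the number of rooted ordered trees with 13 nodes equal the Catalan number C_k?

Rooted ordered (plane) trees on m nodes have m−1 edges and are counted by C_{m−1}; m = 13 gives C_12.

12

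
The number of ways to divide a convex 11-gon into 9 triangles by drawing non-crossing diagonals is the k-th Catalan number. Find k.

Triangulations of a convex m-gon are counted by C_{m−2}; with m = 11 this is C_9.

9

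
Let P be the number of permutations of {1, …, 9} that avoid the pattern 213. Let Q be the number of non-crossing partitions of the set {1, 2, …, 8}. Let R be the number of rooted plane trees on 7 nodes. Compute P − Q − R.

Permutations of [n] avoiding any single length-3 pattern are counted by C_n; here n = 9. So P = C_9 = 4862.
Non-crossing partitions of an n-element set are counted by C_n; here n = 8. So Q = C_8 = 1430.
A rooted plane tree on 7 nodes has 6 edges, and such trees are counted by C_6. So R = C_6 = 132.
P − Q − R = 4862 − 1430 − 132 = 3300.

3300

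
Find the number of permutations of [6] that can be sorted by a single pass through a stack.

Stack-sortable permutations are exactly the 231-avoiding ones, counted by C_n; here n = 6.
C_6 = C_5 · 2(2·5+1)/(5+2) = 42 · 22/7 = 132.

132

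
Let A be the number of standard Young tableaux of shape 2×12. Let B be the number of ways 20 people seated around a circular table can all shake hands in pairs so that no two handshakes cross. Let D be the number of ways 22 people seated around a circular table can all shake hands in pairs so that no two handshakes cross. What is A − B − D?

132430

By the hook-length formula (or a Dyck-path bijection), SYT of shape 2×12 number C_12. So A = C_12 = 208012.
Non-crossing handshake pairings of 2n people are counted by C_n; 20 people gives n = 10. So B = C_10 = 16796.
With 22 = 2·11 people, non-crossing handshake pairings are non-crossing perfect matchings on a circle, counted by C_11. So D = C_11 = 58786.
A − B − D = 208012 − 16796 − 58786 = 132430.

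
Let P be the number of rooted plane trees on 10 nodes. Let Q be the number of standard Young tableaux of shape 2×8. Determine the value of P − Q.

Rooted ordered (plane) trees on m nodes have m−1 edges and are counted by C_{m−1}; m = 10 gives C_9. So P = C_9 = 4862.
Standard Young tableaux of shape 2×n are counted by C_n; here n = 8. So Q = C_8 = 1430.
P − Q = 4862 − 1430 = 3432.

3432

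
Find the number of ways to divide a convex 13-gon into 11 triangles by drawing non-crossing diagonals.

58786

A convex 13-gon is triangulated into 11 triangles, and the number of such triangulations is the Catalan number C_{13−2} = C_11.
C_11 = C_10 · 2(2·10+1)/(10+2) = 16796 · 42/12 = 58786.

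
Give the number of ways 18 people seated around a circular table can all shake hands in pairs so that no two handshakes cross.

4862

With 18 = 2·9 people, non-crossing handshake pairings are non-crossing perfect matchings on a circle, counted by C_9.
C_9 = C(18,9)/10 = 48620/10 = 4862.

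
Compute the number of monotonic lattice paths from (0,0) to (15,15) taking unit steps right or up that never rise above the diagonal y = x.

9694845

Monotone paths in an n×n grid that stay weakly below the diagonal are counted by C_n; here n = 15.
C_15 = C_14 · 2(2·14+1)/(14+2) = 2674440 · 58/16 = 9694845.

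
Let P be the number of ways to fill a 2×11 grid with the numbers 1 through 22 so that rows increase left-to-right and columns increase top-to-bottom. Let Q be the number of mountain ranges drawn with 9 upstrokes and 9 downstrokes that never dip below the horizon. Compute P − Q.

53924

Standard Young tableaux of shape 2×n are counted by C_n; here n = 11. So P = C_11 = 58786.
Dyck paths of semilength n (length 2n) are counted by C_n; here n = 9. So Q = C_9 = 4862.
P − Q = 58786 − 4862 = 53924.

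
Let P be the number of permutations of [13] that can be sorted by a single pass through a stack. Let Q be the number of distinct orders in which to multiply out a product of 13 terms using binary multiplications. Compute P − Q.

Stack-sortable permutations are exactly the 231-avoiding ones, counted by C_n; here n = 13. So P = C_13 = 742900.
Bracketing 13 factors into binary products is counted by C_{13−1} = C_12. So Q = C_12 = 208012.
P − Q = 742900 − 208012 = 534888.

534888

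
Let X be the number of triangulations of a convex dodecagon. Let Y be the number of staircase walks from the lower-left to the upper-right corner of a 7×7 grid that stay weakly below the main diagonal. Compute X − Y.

Triangulations of a convex m-gon are counted by C_{m−2}; with m = 12 this is C_10. So X = C_10 = 16796.
Monotone paths in an n×n grid that stay weakly below the diagonal are counted by C_n; here n = 7. So Y = C_7 = 429.
X − Y = 16796 − 429 = 16367.

16367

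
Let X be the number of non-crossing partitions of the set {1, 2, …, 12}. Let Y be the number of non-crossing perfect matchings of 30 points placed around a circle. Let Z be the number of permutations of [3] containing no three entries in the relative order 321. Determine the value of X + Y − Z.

9902852

Non-crossing partitions of an n-element set are counted by C_n; here n = 12. So X = C_12 = 208012.
Non-crossing perfect matchings of 2n points on a circle are counted by C_n; with 30 points, n = 15. So Y = C_15 = 9694845.
Permutations of [n] avoiding any single length-3 pattern are counted by C_n; here n = 3. So Z = C_3 = 5.
X + Y − Z = 208012 + 9694845 − 5 = 9902852.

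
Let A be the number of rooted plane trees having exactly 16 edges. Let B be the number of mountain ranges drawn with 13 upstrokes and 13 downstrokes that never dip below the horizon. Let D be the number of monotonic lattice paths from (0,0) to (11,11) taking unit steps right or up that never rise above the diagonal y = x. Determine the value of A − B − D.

Rooted ordered trees with n edges are counted by C_n; here n = 16. So A = C_16 = 35357670.
Paths of 13 up- and 13 down-steps that never dip below the axis are Dyck paths; their count is C_13. So B = C_13 = 742900.
Sub-diagonal monotone paths from (0,0) to (11,11) biject with Dyck paths of semilength 11, giving C_11. So D = C_11 = 58786.
A − B − D = 35357670 − 742900 − 58786 = 34555984.

34555984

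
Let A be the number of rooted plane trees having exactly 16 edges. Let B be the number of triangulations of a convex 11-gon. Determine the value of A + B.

35362532

A rooted plane tree with 16 edges has 17 nodes, and the count is C_16. So A = C_16 = 35357670.
Triangulations of a convex m-gon are counted by C_{m−2}; with m = 11 this is C_9. So B = C_9 = 4862.
A + B = 35357670 + 4862 = 35362532.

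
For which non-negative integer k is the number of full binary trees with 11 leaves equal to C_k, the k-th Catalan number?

10

Full binary trees with 11 leaves have 11−1 = 10 internal nodes, so there are C_10 of them.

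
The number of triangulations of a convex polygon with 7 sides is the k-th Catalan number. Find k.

5

The number of triangulations of a 7-gon is the Catalan number C_5 (index = sides − 2).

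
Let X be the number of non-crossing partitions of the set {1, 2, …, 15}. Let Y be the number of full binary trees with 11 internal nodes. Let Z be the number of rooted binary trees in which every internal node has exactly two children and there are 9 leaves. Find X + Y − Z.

Non-crossing partitions of an n-element set are counted by C_n; here n = 15. So X = C_15 = 9694845.
Full binary trees with n internal nodes are counted by C_n; here n = 11. So Y = C_11 = 58786.
Full binary trees with 9 leaves have 9−1 = 8 internal nodes, so there are C_8 of them. So Z = C_8 = 1430.
X + Y − Z = 9694845 + 58786 − 1430 = 9752201.

9752201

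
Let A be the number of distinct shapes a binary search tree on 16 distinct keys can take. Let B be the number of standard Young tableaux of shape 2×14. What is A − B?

32683230

There are C_n binary search tree shapes on n keys; with n = 16 that is C_16. So A = C_16 = 35357670.
Standard Young tableaux of shape 2×n are counted by C_n; here n = 14. So B = C_14 = 2674440.
A − B = 35357670 − 2674440 = 32683230.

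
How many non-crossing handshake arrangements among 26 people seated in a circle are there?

Non-crossing handshake pairings of 2n people are counted by C_n; 26 people gives n = 13.
C_13 = C_12 · 2(2·12+1)/(12+2) = 208012 · 50/14 = 742900.

742900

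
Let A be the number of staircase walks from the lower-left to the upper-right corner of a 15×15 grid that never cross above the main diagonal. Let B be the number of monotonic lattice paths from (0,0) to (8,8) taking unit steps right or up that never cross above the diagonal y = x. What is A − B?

Sub-diagonal monotone paths from (0,0) to (15,15) biject with Dyck paths of semilength 15, giving C_15. So A = C_15 = 9694845.
Sub-diagonal monotone paths from (0,0) to (8,8) biject with Dyck paths of semilength 8, giving C_8. So B = C_8 = 1430.
A − B = 9694845 − 1430 = 9693415.

9693415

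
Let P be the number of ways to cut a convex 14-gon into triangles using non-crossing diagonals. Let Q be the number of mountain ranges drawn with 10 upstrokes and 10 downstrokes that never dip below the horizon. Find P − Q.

191216

The number of triangulations of a 14-gon is the Catalan number C_12 (index = sides − 2). So P = C_12 = 208012.
A Dyck path with 10 up-steps and 10 down-steps has semilength 10, so there are C_10 of them. So Q = C_10 = 16796.
P − Q = 208012 − 16796 = 191216.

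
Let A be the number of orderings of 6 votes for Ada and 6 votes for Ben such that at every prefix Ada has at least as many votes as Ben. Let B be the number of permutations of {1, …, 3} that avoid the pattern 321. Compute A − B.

Reading a vote for the leader as '(' and for the other as ')' turns such a sequence into a balanced string of 6 pairs, so the count is C_6. So A = C_6 = 132.
For any fixed pattern of length 3, the pattern-avoiding permutations of [3] number C_3. So B = C_3 = 5.
A − B = 132 − 5 = 127.

127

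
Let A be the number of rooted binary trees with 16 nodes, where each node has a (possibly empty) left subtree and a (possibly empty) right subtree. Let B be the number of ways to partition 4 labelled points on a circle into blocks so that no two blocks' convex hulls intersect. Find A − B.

35357656

Binary trees (left/right distinguished) on n nodes are counted by C_n; here n = 16. So A = C_16 = 35357670.
The non-crossing partitions of [4] form a lattice of size C_4. So B = C_4 = 14.
A − B = 35357670 − 14 = 35357656.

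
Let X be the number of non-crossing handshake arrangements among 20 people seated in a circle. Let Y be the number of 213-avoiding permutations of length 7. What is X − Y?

Non-crossing handshake pairings of 2n people are counted by C_n; 20 people gives n = 10. So X = C_10 = 16796.
For any fixed pattern of length 3, the pattern-avoiding permutations of [7] number C_7. So Y = C_7 = 429.
X − Y = 16796 − 429 = 16367.

16367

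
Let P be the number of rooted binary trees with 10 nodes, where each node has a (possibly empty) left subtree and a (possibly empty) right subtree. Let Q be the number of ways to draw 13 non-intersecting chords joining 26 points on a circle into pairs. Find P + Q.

759696

There are C_n binary search tree shapes on n keys; with n = 10 that is C_10. So P = C_10 = 16796.
Non-crossing perfect matchings of 2n points on a circle are counted by C_n; with 26 points, n = 13. So Q = C_13 = 742900.
P + Q = 16796 + 742900 = 759696.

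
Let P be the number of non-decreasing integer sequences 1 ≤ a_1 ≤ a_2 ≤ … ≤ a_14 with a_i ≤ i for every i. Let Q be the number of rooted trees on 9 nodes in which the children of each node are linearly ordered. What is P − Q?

Weakly increasing sequences with a_i ≤ i biject with Dyck paths of semilength 14, so there are C_14. So P = C_14 = 2674440.
Rooted ordered (plane) trees on m nodes have m−1 edges and are counted by C_{m−1}; m = 9 gives C_8. So Q = C_8 = 1430.
P − Q = 2674440 − 1430 = 2673010.

2673010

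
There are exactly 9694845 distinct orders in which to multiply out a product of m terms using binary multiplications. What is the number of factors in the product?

Parenthesizations of m factors are counted by C_{m−1}, and C_15 = 9694845.
So the index is 15, and the number of factors is 15 + 1 = 16.

16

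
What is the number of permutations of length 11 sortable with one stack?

58786

Stack-sortable permutations are exactly the 231-avoiding ones, counted by C_n; here n = 11.
C_11 = C_10 · 2(2·10+1)/(10+2) = 16796 · 42/12 = 58786.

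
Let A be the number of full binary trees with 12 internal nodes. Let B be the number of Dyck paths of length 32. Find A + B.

Full binary trees with n internal nodes are counted by C_n; here n = 12. So A = C_12 = 208012.
Dyck paths of semilength n (length 2n) are counted by C_n; here n = 16. So B = C_16 = 35357670.
A + B = 208012 + 35357670 = 35565682.

35565682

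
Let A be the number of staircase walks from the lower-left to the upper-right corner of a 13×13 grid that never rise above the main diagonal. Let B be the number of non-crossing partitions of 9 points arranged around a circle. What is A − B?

738038

Monotone paths in an n×n grid that stay weakly below the diagonal are counted by C_n; here n = 13. So A = C_13 = 742900.
Non-crossing partitions of an n-element set are counted by C_n; here n = 9. So B = C_9 = 4862.
A − B = 742900 − 4862 = 738038.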